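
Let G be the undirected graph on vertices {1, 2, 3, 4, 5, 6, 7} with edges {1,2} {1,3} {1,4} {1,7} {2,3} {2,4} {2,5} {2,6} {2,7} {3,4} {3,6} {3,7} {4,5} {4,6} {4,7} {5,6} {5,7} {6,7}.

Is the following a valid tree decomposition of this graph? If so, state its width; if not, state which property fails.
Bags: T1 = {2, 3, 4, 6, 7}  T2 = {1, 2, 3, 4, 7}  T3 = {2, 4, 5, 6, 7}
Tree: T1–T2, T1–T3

Every vertex of G appears in some bag (union = {1, 2, 3, 4, 5, 6, 7}); every edge is covered by a bag; and for each vertex v the set of bags containing v is connected in the bag tree. The decomposition is therefore valid. The largest bag has 5 vertices, so the width is 4.

Yes; width 4.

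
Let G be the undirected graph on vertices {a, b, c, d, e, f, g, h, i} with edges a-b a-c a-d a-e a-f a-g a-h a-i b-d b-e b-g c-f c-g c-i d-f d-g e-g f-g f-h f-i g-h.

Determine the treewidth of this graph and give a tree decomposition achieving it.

The largest bag has 4 vertices, giving width 3; this decomposition certifies tw(G) ≤ 3. Conversely, {a, b, e, g} is a clique of size 4, and the vertices of any clique must share a bag in every tree decomposition; so some bag has ≥ 4 vertices and tw(G) ≥ 3. The upper and lower bounds meet at 3, so that is the treewidth.

Treewidth 3.
One such decomposition:
Bags: B1 = {a, c, f, g}  B2 = {a, c, f, i}  B3 = {a, f, g, h}  B4 = {a, d, f, g}  B5 = {a, b, d, g}  B6 = {a, b, e, g}
Tree: B1–B2, B1–B3, B1–B4, B4–B5, B5–B6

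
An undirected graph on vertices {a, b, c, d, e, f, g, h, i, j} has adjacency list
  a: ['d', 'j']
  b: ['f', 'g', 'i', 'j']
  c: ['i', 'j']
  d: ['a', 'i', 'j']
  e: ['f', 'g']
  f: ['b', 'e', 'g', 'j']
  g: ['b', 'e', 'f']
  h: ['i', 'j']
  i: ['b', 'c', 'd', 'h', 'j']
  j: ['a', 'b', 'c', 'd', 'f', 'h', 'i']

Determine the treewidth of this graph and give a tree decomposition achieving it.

Treewidth 2.
Bags: B1 = {b, i, j}  B2 = {c, i, j}  B3 = {b, f, j}  B4 = {h, i, j}  B5 = {d, i, j}  B6 = {b, f, g}  B7 = {a, d, j}  B8 = {e, f, g}
Tree: B1–B2, B1–B3, B2–B4, B2–B5, B3–B6, B5–B7, B6–B8

The largest bag has 3 vertices, giving width 2; this decomposition certifies tw(G) ≤ 2. For the lower bound, the 3 vertices {e, f, g} are pairwise adjacent, and any tree decomposition puts a clique entirely inside one bag — forcing width ≥ 2. Therefore the treewidth is 2.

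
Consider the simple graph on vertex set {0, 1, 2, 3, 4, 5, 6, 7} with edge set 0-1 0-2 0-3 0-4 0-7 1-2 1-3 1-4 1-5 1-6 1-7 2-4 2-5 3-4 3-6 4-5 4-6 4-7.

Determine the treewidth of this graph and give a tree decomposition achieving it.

Every bag has size at most 4, so the width is 4 − 1 = 3 and tw(G) ≤ 3. For the lower bound, the 4 vertices {0, 1, 2, 4} are pairwise adjacent, and any tree decomposition puts a clique entirely inside one bag — forcing width ≥ 3. Combining the bounds, tw(G) = 3.

Treewidth 3.
One optimal decomposition is:
Bags: B1 = {0, 1, 3, 4}  B2 = {0, 1, 4, 7}  B3 = {1, 3, 4, 6}  B4 = {0, 1, 2, 4}  B5 = {1, 2, 4, 5}
Tree: B1–B2, B1–B3, B1–B4, B4–B5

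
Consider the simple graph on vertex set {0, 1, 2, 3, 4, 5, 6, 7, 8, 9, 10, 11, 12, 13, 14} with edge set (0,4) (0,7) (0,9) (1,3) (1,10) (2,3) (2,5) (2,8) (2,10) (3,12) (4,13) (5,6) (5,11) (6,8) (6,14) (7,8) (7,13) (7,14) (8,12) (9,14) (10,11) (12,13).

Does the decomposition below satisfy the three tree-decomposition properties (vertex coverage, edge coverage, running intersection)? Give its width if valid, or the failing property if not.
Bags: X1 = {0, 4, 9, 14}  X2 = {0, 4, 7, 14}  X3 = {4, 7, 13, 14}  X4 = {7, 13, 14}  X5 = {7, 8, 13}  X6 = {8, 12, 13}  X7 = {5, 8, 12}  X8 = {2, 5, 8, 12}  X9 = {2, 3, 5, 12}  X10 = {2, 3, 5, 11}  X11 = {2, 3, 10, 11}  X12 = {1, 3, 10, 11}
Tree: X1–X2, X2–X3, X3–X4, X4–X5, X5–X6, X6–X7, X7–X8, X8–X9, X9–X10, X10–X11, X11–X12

No — vertex 6 appears in no bag.

A tree decomposition must satisfy three properties: every vertex lies in some bag; for every edge, both endpoints lie together in some bag; and for every vertex, the bags containing it form a connected subtree. Here vertex 6 appears in no bag, so the decomposition is invalid.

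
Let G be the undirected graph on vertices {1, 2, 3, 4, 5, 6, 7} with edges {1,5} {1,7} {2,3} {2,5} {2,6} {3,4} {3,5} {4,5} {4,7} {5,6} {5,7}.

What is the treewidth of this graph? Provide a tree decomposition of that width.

Treewidth 2.
One optimal decomposition is:
Bags: B1 = {4, 5, 7}  B2 = {3, 4, 5}  B3 = {2, 3, 5}  B4 = {2, 5, 6}  B5 = {1, 5, 7}
Tree: B1–B2, B2–B3, B3–B4, B1–B5

Each bag holds 3 vertices, so the decomposition has width 2, which upper-bounds the treewidth. For the lower bound, the 3 vertices {1, 5, 7} are pairwise adjacent, and any tree decomposition puts a clique entirely inside one bag — forcing width ≥ 2. The upper and lower bounds meet at 2, so that is the treewidth.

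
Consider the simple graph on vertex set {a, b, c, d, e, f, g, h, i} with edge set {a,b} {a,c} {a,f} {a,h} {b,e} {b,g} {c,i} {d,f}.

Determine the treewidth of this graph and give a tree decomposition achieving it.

Every bag has size at most 2, so the width is 2 − 1 = 1 and tw(G) ≤ 1. Any graph with an edge has treewidth ≥ 1, and G has the edge b–a. Combining the bounds, tw(G) = 1.

Treewidth 1.
One such decomposition:
Bags: B1 = {a, b}  B2 = {b, e}  B3 = {a, c}  B4 = {b, g}  B5 = {a, f}  B6 = {d, f}  B7 = {c, i}  B8 = {a, h}
Tree: B1–B2, B1–B3, B1–B4, B3–B5, B5–B6, B3–B7, B3–B8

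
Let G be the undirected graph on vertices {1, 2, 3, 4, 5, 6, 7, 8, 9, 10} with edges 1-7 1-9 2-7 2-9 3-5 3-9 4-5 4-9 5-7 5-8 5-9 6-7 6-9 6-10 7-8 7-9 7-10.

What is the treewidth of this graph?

A width-2 tree decomposition is:
Bags: B1 = {6, 7, 9}  B2 = {1, 7, 9}  B3 = {6, 7, 10}  B4 = {5, 7, 9}  B5 = {3, 5, 9}  B6 = {2, 7, 9}  B7 = {5, 7, 8}  B8 = {4, 5, 9}
Tree: B1–B2, B1–B3, B2–B4, B4–B5, B4–B6, B4–B7, B5–B8
The largest bag has 3 vertices, giving width 2; this decomposition certifies tw(G) ≤ 2. Conversely, {3, 5, 9} is a clique of size 3, and the vertices of any clique must share a bag in every tree decomposition; so some bag has ≥ 3 vertices and tw(G) ≥ 2. The upper and lower bounds meet at 2, so that is the treewidth.

2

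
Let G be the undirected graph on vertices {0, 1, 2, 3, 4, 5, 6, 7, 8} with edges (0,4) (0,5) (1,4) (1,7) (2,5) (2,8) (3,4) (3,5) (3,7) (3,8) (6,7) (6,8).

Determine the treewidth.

3

A width-3 tree decomposition is:
Bags: B1 = {0, 2, 4, 5}  B2 = {2, 3, 4, 5}  B3 = {2, 3, 4, 8}  B4 = {1, 3, 4, 8}  B5 = {1, 3, 7, 8}  B6 = {1, 6, 7, 8}
Tree: B1–B2, B2–B3, B3–B4, B4–B5, B5–B6
Every bag has size at most 4, so the width is 4 − 1 = 3 and tw(G) ≤ 3. For the lower bound: the 4 vertex sets {0,2,5}, {4}, {3}, {1,6,7,8} are disjoint, each induces a connected subgraph, and every pair is joined by at least one edge of G. Contracting each set to a single vertex therefore yields K_{4} as a minor, and since treewidth is minor-monotone, tw(G) ≥ tw(K_{4}) = 3. The upper and lower bounds meet at 3, so that is the treewidth.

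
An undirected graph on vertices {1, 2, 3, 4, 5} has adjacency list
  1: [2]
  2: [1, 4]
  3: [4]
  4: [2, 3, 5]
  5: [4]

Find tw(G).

1

A width-1 tree decomposition is:
Bags: B1 = {3, 4}  B2 = {2, 4}  B3 = {1, 2}  B4 = {4, 5}
Tree: B1–B2, B2–B3, B1–B4
Each bag holds 2 vertices, so the decomposition has width 1, which upper-bounds the treewidth. Any graph with an edge has treewidth ≥ 1, and G has the edge 4–3. Therefore the treewidth is 1.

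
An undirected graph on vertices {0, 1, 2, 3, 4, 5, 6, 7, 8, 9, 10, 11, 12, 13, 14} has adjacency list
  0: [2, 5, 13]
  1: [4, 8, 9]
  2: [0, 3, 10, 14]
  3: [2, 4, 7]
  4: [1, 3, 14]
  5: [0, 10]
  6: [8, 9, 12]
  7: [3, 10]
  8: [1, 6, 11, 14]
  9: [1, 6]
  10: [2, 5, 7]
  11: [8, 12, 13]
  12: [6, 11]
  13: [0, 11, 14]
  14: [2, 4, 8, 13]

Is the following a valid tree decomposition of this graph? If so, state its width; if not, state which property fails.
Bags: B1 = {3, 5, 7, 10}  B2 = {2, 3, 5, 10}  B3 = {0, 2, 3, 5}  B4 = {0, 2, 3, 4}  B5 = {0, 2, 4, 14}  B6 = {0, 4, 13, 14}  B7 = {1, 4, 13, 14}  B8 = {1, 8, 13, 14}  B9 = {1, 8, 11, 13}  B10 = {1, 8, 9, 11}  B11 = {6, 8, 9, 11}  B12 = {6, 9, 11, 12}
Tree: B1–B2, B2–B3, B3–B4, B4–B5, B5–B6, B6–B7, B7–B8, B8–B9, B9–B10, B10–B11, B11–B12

Vertex coverage: the bags together contain {0, 1, 2, 3, 4, 5, 6, 7, 8, 9, 10, 11, 12, 13, 14}, the full vertex set. Edge coverage: each edge of G has both endpoints in at least one bag. Running intersection: for every vertex, the bags containing it form a connected subtree. All three properties hold, so this is a valid tree decomposition of width max|bag| − 1 = 3, and hence tw(G) ≤ 3.

Yes; width 3.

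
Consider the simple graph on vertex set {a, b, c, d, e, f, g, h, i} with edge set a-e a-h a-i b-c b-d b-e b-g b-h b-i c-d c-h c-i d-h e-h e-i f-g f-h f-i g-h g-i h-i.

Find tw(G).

A width-3 tree decomposition is:
Bags: B1 = {b, c, d, h}  B2 = {b, c, h, i}  B3 = {b, g, h, i}  B4 = {b, e, h, i}  B5 = {f, g, h, i}  B6 = {a, e, h, i}
Tree: B1–B2, B2–B3, B2–B4, B3–B5, B4–B6
The largest bag has 4 vertices, giving width 3; this decomposition certifies tw(G) ≤ 3. On the other hand G contains the 4-clique {b, c, d, h}. A clique must lie in a single bag of any decomposition, so no decomposition can have width below 3. Combining the bounds, tw(G) = 3.

3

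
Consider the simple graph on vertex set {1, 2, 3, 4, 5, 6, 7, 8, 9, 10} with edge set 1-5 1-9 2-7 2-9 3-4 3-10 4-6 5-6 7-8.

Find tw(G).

1

A width-1 tree decomposition is:
Bags: B1 = {7, 8}  B2 = {2, 7}  B3 = {2, 9}  B4 = {1, 9}  B5 = {1, 5}  B6 = {5, 6}  B7 = {4, 6}  B8 = {3, 4}  B9 = {3, 10}
Tree: B1–B2, B2–B3, B3–B4, B4–B5, B5–B6, B6–B7, B7–B8, B8–B9
Each bag holds 2 vertices, so the decomposition has width 1, which upper-bounds the treewidth. G has an edge, so its treewidth is at least 1. Hence tw(G) = 1 exactly.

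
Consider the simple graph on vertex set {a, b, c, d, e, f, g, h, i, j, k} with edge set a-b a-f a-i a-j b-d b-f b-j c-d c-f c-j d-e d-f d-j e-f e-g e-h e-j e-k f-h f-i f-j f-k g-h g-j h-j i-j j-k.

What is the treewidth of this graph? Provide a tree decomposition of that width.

Treewidth 3.
Bags: B1 = {e, f, j, k}  B2 = {d, e, f, j}  B3 = {e, f, h, j}  B4 = {b, d, f, j}  B5 = {e, g, h, j}  B6 = {c, d, f, j}  B7 = {a, b, f, j}  B8 = {a, f, i, j}
Tree: B1–B2, B2–B3, B2–B4, B3–B5, B2–B6, B4–B7, B7–B8

Every bag has size at most 4, so the width is 4 − 1 = 3 and tw(G) ≤ 3. On the other hand G contains the 4-clique {e, g, h, j}. A clique must lie in a single bag of any decomposition, so no decomposition can have width below 3. Hence tw(G) = 3 exactly.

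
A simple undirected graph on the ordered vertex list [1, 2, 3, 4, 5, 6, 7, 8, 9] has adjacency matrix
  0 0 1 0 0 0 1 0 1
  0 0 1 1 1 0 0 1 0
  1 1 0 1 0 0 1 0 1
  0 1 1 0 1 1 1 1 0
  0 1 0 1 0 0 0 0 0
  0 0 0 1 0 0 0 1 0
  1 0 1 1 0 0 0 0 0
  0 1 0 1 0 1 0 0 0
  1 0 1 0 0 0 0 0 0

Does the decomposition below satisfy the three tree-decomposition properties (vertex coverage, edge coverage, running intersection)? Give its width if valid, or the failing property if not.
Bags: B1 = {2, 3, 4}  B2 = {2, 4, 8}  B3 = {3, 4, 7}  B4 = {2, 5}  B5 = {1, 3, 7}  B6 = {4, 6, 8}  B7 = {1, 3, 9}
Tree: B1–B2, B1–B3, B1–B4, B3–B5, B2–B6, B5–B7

No — edge (4,5) lies in no bag.

A tree decomposition must satisfy three properties: every vertex lies in some bag; for every edge, both endpoints lie together in some bag; and for every vertex, the bags containing it form a connected subtree. Here edge (4,5) lies in no bag, so the decomposition is invalid.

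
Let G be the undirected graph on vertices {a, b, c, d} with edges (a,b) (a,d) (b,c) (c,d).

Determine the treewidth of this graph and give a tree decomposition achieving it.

Treewidth 2.
One optimal decomposition is:
Bags: B1 = {b, c, d}  B2 = {a, b, d}
Tree: B1–B2

The largest bag has 3 vertices, giving width 2; this decomposition certifies tw(G) ≤ 2. For the lower bound, G contains the cycle b–c–d–a–b, so G is not a forest; only forests have treewidth ≤ 1, hence tw(G) ≥ 2. The upper and lower bounds meet at 2, so that is the treewidth.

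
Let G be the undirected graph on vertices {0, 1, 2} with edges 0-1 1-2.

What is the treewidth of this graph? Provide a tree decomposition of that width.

Each bag holds 2 vertices, so the decomposition has width 1, which upper-bounds the treewidth. G has an edge, so its treewidth is at least 1. The upper and lower bounds meet at 1, so that is the treewidth.

Treewidth 1.
One optimal decomposition is:
Bags: B1 = {1, 2}  B2 = {0, 1}
Tree: B1–B2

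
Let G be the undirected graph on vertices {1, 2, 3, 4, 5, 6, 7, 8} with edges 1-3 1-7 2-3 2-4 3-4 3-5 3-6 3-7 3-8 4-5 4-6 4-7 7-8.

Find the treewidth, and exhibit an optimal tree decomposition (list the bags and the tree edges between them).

The largest bag has 3 vertices, giving width 2; this decomposition certifies tw(G) ≤ 2. On the other hand G contains the 3-clique {3, 7, 8}. A clique must lie in a single bag of any decomposition, so no decomposition can have width below 2. Hence tw(G) = 2 exactly.

Treewidth 2.
Bags: B1 = {3, 4, 6}  B2 = {3, 4, 7}  B3 = {2, 3, 4}  B4 = {3, 7, 8}  B5 = {3, 4, 5}  B6 = {1, 3, 7}
Tree: B1–B2, B2–B3, B2–B4, B1–B5, B2–B6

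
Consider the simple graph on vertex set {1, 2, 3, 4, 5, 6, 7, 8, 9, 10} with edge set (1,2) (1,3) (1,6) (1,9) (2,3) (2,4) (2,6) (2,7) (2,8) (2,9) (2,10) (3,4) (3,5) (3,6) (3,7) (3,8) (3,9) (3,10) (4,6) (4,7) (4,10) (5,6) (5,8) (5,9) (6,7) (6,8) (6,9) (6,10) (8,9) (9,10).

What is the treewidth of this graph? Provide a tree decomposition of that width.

Treewidth 4.
Bags: B1 = {2, 3, 6, 9, 10}  B2 = {2, 3, 4, 6, 10}  B3 = {2, 3, 6, 8, 9}  B4 = {3, 5, 6, 8, 9}  B5 = {2, 3, 4, 6, 7}  B6 = {1, 2, 3, 6, 9}
Tree: B1–B2, B1–B3, B3–B4, B2–B5, B3–B6

Each bag holds 5 vertices, so the decomposition has width 4, which upper-bounds the treewidth. For the lower bound, the 5 vertices {2, 3, 6, 8, 9} are pairwise adjacent, and any tree decomposition puts a clique entirely inside one bag — forcing width ≥ 4. Therefore the treewidth is 4.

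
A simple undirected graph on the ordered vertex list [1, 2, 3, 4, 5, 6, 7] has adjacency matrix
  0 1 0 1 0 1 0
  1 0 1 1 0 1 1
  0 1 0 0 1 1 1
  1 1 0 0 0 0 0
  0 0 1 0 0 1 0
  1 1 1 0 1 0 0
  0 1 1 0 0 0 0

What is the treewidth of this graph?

A width-2 tree decomposition is:
Bags: B1 = {1, 2, 4}  B2 = {1, 2, 6}  B3 = {2, 3, 6}  B4 = {3, 5, 6}  B5 = {2, 3, 7}
Tree: B1–B2, B2–B3, B3–B4, B3–B5
Each bag holds 3 vertices, so the decomposition has width 2, which upper-bounds the treewidth. For the lower bound, the 3 vertices {1, 2, 4} are pairwise adjacent, and any tree decomposition puts a clique entirely inside one bag — forcing width ≥ 2. Therefore the treewidth is 2.

2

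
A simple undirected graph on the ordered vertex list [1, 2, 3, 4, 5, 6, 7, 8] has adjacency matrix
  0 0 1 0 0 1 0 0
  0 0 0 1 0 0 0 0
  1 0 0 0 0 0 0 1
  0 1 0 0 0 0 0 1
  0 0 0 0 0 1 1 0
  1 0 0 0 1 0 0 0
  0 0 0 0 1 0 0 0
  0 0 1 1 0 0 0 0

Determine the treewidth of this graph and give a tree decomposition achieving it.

Treewidth 1.
One such decomposition:
Bags: B1 = {2, 4}  B2 = {4, 8}  B3 = {3, 8}  B4 = {1, 3}  B5 = {1, 6}  B6 = {5, 6}  B7 = {5, 7}
Tree: B1–B2, B2–B3, B3–B4, B4–B5, B5–B6, B6–B7

The largest bag has 2 vertices, giving width 1; this decomposition certifies tw(G) ≤ 1. G has an edge, so its treewidth is at least 1. The upper and lower bounds meet at 1, so that is the treewidth.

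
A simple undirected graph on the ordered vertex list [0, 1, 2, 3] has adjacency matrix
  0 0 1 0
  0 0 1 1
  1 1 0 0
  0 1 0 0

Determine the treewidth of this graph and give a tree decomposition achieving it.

The largest bag has 2 vertices, giving width 1; this decomposition certifies tw(G) ≤ 1. Any graph with an edge has treewidth ≥ 1, and G has the edge 3–1. Combining the bounds, tw(G) = 1.

Treewidth 1.
One such decomposition:
Bags: B1 = {1, 3}  B2 = {1, 2}  B3 = {0, 2}
Tree: B1–B2, B2–B3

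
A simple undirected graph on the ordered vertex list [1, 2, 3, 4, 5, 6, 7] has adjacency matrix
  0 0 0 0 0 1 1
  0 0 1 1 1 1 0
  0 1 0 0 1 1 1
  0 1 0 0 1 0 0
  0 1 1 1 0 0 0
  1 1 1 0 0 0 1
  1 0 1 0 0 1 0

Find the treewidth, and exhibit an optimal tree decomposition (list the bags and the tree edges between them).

Treewidth 2.
One optimal decomposition is:
Bags: B1 = {2, 3, 6}  B2 = {2, 3, 5}  B3 = {2, 4, 5}  B4 = {3, 6, 7}  B5 = {1, 6, 7}
Tree: B1–B2, B2–B3, B1–B4, B4–B5

The largest bag has 3 vertices, giving width 2; this decomposition certifies tw(G) ≤ 2. For the lower bound, the 3 vertices {1, 6, 7} are pairwise adjacent, and any tree decomposition puts a clique entirely inside one bag — forcing width ≥ 2. Combining the bounds, tw(G) = 2.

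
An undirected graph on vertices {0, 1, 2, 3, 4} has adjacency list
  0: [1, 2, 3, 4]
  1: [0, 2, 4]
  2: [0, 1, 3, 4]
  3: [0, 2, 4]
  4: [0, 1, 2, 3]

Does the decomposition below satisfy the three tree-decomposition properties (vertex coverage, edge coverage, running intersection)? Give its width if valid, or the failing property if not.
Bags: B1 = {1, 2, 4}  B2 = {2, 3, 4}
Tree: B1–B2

A tree decomposition must satisfy three properties: every vertex lies in some bag; for every edge, both endpoints lie together in some bag; and for every vertex, the bags containing it form a connected subtree. Here vertex 0 appears in no bag, so the decomposition is invalid.

No — vertex 0 appears in no bag.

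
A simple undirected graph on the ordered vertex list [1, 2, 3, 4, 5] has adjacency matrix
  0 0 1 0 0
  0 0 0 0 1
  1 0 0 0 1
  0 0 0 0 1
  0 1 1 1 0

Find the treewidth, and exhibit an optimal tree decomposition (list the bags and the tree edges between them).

Treewidth 1.
One optimal decomposition is:
Bags: B1 = {3, 5}  B2 = {1, 3}  B3 = {2, 5}  B4 = {4, 5}
Tree: B1–B2, B1–B3, B1–B4

Each bag holds 2 vertices, so the decomposition has width 1, which upper-bounds the treewidth. G has an edge, so its treewidth is at least 1. The upper and lower bounds meet at 1, so that is the treewidth.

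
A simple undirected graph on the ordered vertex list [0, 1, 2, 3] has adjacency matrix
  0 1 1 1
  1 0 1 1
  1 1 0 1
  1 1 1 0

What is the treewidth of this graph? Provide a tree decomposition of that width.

Treewidth 3.
One optimal decomposition is:
Bags: B1 = {0, 1, 2, 3}
Tree: (single bag)

A single bag containing all 4 vertices is trivially a valid decomposition of width 3. Conversely, {0, 1, 2, 3} is a clique of size 4, and the vertices of any clique must share a bag in every tree decomposition; so some bag has ≥ 4 vertices and tw(G) ≥ 3. Therefore the treewidth is 3.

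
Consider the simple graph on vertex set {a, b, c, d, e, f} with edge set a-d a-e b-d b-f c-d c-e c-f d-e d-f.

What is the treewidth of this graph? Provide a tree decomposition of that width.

Treewidth 2.
Bags: B1 = {c, d, f}  B2 = {b, d, f}  B3 = {c, d, e}  B4 = {a, d, e}
Tree: B1–B2, B1–B3, B3–B4

Each bag holds 3 vertices, so the decomposition has width 2, which upper-bounds the treewidth. Conversely, {a, d, e} is a clique of size 3, and the vertices of any clique must share a bag in every tree decomposition; so some bag has ≥ 3 vertices and tw(G) ≥ 2. The upper and lower bounds meet at 2, so that is the treewidth.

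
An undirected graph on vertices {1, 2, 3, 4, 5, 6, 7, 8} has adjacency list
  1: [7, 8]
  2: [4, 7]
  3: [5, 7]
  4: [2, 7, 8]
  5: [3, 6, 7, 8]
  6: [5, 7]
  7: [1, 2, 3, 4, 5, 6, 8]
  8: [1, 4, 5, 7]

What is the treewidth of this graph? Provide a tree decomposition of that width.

Treewidth 2.
Bags: B1 = {1, 7, 8}  B2 = {5, 7, 8}  B3 = {4, 7, 8}  B4 = {3, 5, 7}  B5 = {5, 6, 7}  B6 = {2, 4, 7}
Tree: B1–B2, B1–B3, B2–B4, B4–B5, B3–B6

The largest bag has 3 vertices, giving width 2; this decomposition certifies tw(G) ≤ 2. For the lower bound, the 3 vertices {1, 7, 8} are pairwise adjacent, and any tree decomposition puts a clique entirely inside one bag — forcing width ≥ 2. The upper and lower bounds meet at 2, so that is the treewidth.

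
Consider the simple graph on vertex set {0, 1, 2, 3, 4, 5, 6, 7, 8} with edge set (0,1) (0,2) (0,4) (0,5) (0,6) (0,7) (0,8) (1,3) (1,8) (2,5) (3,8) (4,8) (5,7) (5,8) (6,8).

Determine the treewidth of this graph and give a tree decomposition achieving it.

Treewidth 2.
One such decomposition:
Bags: B1 = {1, 3, 8}  B2 = {0, 1, 8}  B3 = {0, 5, 8}  B4 = {0, 4, 8}  B5 = {0, 5, 7}  B6 = {0, 6, 8}  B7 = {0, 2, 5}
Tree: B1–B2, B2–B3, B3–B4, B3–B5, B4–B6, B5–B7

Each bag holds 3 vertices, so the decomposition has width 2, which upper-bounds the treewidth. Conversely, {0, 1, 8} is a clique of size 3, and the vertices of any clique must share a bag in every tree decomposition; so some bag has ≥ 3 vertices and tw(G) ≥ 2. The upper and lower bounds meet at 2, so that is the treewidth.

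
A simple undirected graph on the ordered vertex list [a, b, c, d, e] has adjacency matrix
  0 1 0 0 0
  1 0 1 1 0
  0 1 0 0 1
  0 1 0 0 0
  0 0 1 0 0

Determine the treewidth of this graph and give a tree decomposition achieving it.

Treewidth 1.
Bags: B1 = {b, c}  B2 = {a, b}  B3 = {b, d}  B4 = {c, e}
Tree: B1–B2, B2–B3, B1–B4

Each bag holds 2 vertices, so the decomposition has width 1, which upper-bounds the treewidth. G has an edge, so its treewidth is at least 1. Combining the bounds, tw(G) = 1.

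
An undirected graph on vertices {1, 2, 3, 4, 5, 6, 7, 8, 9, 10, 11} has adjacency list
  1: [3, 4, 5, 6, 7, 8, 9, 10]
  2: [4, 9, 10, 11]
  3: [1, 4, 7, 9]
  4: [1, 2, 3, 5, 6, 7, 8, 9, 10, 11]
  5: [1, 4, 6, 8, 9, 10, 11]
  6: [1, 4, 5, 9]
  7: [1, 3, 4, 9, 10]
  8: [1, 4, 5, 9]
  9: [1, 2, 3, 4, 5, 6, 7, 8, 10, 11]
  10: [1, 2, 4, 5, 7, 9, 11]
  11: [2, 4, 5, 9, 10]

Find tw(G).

A width-4 tree decomposition is:
Bags: B1 = {1, 4, 5, 6, 9}  B2 = {1, 4, 5, 9, 10}  B3 = {4, 5, 9, 10, 11}  B4 = {1, 4, 7, 9, 10}  B5 = {2, 4, 9, 10, 11}  B6 = {1, 3, 4, 7, 9}  B7 = {1, 4, 5, 8, 9}
Tree: B1–B2, B2–B3, B2–B4, B3–B5, B4–B6, B2–B7
Each bag holds 5 vertices, so the decomposition has width 4, which upper-bounds the treewidth. For the lower bound, the 5 vertices {1, 3, 4, 7, 9} are pairwise adjacent, and any tree decomposition puts a clique entirely inside one bag — forcing width ≥ 4. Combining the bounds, tw(G) = 4.

4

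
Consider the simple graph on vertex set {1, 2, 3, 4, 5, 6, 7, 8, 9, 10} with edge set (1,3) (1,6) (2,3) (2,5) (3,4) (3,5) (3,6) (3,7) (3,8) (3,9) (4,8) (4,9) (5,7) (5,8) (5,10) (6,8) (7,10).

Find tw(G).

A width-2 tree decomposition is:
Bags: B1 = {3, 4, 8}  B2 = {3, 4, 9}  B3 = {3, 5, 8}  B4 = {3, 6, 8}  B5 = {1, 3, 6}  B6 = {3, 5, 7}  B7 = {2, 3, 5}  B8 = {5, 7, 10}
Tree: B1–B2, B1–B3, B1–B4, B4–B5, B3–B6, B3–B7, B6–B8
Each bag holds 3 vertices, so the decomposition has width 2, which upper-bounds the treewidth. For the lower bound, the 3 vertices {5, 7, 10} are pairwise adjacent, and any tree decomposition puts a clique entirely inside one bag — forcing width ≥ 2. Therefore the treewidth is 2.

2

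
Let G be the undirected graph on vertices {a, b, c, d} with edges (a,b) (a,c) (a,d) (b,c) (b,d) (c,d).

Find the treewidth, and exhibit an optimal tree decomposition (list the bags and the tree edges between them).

Treewidth 3.
One optimal decomposition is:
Bags: B1 = {a, b, c, d}
Tree: (single bag)

A single bag containing all 4 vertices is trivially a valid decomposition of width 3. For the lower bound, the 4 vertices {a, b, c, d} are pairwise adjacent, and any tree decomposition puts a clique entirely inside one bag — forcing width ≥ 3. Therefore the treewidth is 3.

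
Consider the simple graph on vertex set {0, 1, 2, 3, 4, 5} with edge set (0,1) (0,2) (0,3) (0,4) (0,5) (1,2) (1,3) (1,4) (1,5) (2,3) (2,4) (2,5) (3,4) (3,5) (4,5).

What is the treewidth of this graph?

5

A width-5 tree decomposition is:
Bags: B1 = {0, 1, 2, 3, 4, 5}
Tree: (single bag)
A single bag containing all 6 vertices is trivially a valid decomposition of width 5. Conversely, {0, 1, 2, 3, 4, 5} is a clique of size 6, and the vertices of any clique must share a bag in every tree decomposition; so some bag has ≥ 6 vertices and tw(G) ≥ 5. Therefore the treewidth is 5.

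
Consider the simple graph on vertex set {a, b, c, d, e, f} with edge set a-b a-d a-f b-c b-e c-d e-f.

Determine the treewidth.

2

A width-2 tree decomposition is:
Bags: B1 = {b, c, d}  B2 = {a, b, d}  B3 = {a, b, e}  B4 = {a, e, f}
Tree: B1–B2, B2–B3, B3–B4
Each bag holds 3 vertices, so the decomposition has width 2, which upper-bounds the treewidth. The edges c–d–a–b–c form a cycle, so G is not a tree and its treewidth is at least 2. Hence tw(G) = 2 exactly.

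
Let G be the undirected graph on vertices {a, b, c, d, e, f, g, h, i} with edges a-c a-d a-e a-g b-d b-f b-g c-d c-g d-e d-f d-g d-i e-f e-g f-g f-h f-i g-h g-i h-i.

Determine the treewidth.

A width-3 tree decomposition is:
Bags: B1 = {d, f, g, i}  B2 = {b, d, f, g}  B3 = {d, e, f, g}  B4 = {a, d, e, g}  B5 = {a, c, d, g}  B6 = {f, g, h, i}
Tree: B1–B2, B2–B3, B3–B4, B4–B5, B1–B6
Each bag holds 4 vertices, so the decomposition has width 3, which upper-bounds the treewidth. On the other hand G contains the 4-clique {a, d, e, g}. A clique must lie in a single bag of any decomposition, so no decomposition can have width below 3. Hence tw(G) = 3 exactly.

3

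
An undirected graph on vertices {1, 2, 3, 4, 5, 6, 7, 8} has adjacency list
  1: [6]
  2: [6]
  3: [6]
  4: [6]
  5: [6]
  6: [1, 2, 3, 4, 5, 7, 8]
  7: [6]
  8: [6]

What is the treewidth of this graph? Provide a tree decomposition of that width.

Treewidth 1.
One optimal decomposition is:
Bags: B1 = {6, 8}  B2 = {1, 6}  B3 = {6, 7}  B4 = {2, 6}  B5 = {3, 6}  B6 = {4, 6}  B7 = {5, 6}
Tree: B1–B2, B1–B3, B2–B4, B4–B5, B5–B6, B4–B7

Every bag has size at most 2, so the width is 2 − 1 = 1 and tw(G) ≤ 1. G has an edge, so its treewidth is at least 1. Therefore the treewidth is 1.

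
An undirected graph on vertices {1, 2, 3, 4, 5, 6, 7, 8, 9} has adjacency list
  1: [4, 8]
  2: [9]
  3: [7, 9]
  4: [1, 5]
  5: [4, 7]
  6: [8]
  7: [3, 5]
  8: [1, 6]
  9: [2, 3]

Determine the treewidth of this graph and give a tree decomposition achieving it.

Treewidth 1.
One optimal decomposition is:
Bags: B1 = {2, 9}  B2 = {3, 9}  B3 = {3, 7}  B4 = {5, 7}  B5 = {4, 5}  B6 = {1, 4}  B7 = {1, 8}  B8 = {6, 8}
Tree: B1–B2, B2–B3, B3–B4, B4–B5, B5–B6, B6–B7, B7–B8

The largest bag has 2 vertices, giving width 1; this decomposition certifies tw(G) ≤ 1. G has an edge, so its treewidth is at least 1. Therefore the treewidth is 1.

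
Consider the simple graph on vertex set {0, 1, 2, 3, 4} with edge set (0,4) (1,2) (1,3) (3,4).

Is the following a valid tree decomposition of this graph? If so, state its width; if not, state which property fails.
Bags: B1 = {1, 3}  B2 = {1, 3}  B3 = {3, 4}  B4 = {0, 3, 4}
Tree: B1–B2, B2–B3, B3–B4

A tree decomposition must satisfy three properties: every vertex lies in some bag; for every edge, both endpoints lie together in some bag; and for every vertex, the bags containing it form a connected subtree. Here vertex 2 appears in no bag, so the decomposition is invalid.

No — vertex 2 appears in no bag.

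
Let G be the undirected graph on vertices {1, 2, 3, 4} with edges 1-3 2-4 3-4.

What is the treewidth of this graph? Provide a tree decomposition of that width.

Treewidth 1.
Bags: B1 = {2, 4}  B2 = {3, 4}  B3 = {1, 3}
Tree: B1–B2, B2–B3

Every bag has size at most 2, so the width is 2 − 1 = 1 and tw(G) ≤ 1. Since G has at least one edge (e.g. 2–4), it is not an edgeless graph, so tw(G) ≥ 1. Hence tw(G) = 1 exactly.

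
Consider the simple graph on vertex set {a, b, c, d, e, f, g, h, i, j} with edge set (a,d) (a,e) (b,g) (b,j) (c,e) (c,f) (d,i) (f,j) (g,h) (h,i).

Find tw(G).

2

A width-2 tree decomposition is:
Bags: B1 = {b, g, j}  B2 = {g, h, j}  B3 = {h, i, j}  B4 = {d, i, j}  B5 = {a, d, j}  B6 = {a, e, j}  B7 = {c, e, j}  B8 = {c, f, j}
Tree: B1–B2, B2–B3, B3–B4, B4–B5, B5–B6, B6–B7, B7–B8
The largest bag has 3 vertices, giving width 2; this decomposition certifies tw(G) ≤ 2. For the lower bound, G contains the cycle j–b–g–h–i–d–a–e–c–f–j, so G is not a forest; only forests have treewidth ≤ 1, hence tw(G) ≥ 2. Therefore the treewidth is 2.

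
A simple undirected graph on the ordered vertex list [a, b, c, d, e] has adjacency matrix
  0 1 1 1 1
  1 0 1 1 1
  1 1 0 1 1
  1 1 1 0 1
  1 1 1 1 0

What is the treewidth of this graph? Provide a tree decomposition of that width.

Treewidth 4.
One such decomposition:
Bags: B1 = {a, b, c, d, e}
Tree: (single bag)

With just one bag of size 5, the width is 5 − 1 = 4, so tw(G) ≤ 4. Conversely, {a, b, c, d, e} is a clique of size 5, and the vertices of any clique must share a bag in every tree decomposition; so some bag has ≥ 5 vertices and tw(G) ≥ 4. Therefore the treewidth is 4.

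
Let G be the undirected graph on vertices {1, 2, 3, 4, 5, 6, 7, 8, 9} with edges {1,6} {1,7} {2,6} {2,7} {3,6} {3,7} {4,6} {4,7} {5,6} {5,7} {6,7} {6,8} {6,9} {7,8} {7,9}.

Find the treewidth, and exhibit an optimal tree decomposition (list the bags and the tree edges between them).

Each bag holds 3 vertices, so the decomposition has width 2, which upper-bounds the treewidth. For the lower bound, the 3 vertices {1, 6, 7} are pairwise adjacent, and any tree decomposition puts a clique entirely inside one bag — forcing width ≥ 2. Combining the bounds, tw(G) = 2.

Treewidth 2.
One such decomposition:
Bags: B1 = {4, 6, 7}  B2 = {5, 6, 7}  B3 = {2, 6, 7}  B4 = {1, 6, 7}  B5 = {6, 7, 8}  B6 = {6, 7, 9}  B7 = {3, 6, 7}
Tree: B1–B2, B2–B3, B1–B4, B2–B5, B1–B6, B3–B7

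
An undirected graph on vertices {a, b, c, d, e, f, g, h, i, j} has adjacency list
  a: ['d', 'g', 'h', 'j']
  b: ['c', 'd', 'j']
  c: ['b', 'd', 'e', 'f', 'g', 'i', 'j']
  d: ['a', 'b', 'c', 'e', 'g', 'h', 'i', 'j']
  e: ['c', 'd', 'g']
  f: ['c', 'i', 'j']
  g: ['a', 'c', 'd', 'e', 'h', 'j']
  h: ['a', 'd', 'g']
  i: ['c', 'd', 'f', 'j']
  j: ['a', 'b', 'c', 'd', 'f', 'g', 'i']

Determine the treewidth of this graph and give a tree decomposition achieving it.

The largest bag has 4 vertices, giving width 3; this decomposition certifies tw(G) ≤ 3. On the other hand G contains the 4-clique {a, d, g, h}. A clique must lie in a single bag of any decomposition, so no decomposition can have width below 3. Hence tw(G) = 3 exactly.

Treewidth 3.
One optimal decomposition is:
Bags: B1 = {c, d, i, j}  B2 = {c, f, i, j}  B3 = {b, c, d, j}  B4 = {c, d, g, j}  B5 = {c, d, e, g}  B6 = {a, d, g, j}  B7 = {a, d, g, h}
Tree: B1–B2, B1–B3, B1–B4, B4–B5, B4–B6, B6–B7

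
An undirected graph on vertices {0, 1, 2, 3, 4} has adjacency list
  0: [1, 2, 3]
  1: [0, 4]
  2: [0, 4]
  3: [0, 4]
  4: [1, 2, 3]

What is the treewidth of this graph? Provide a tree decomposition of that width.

The largest bag has 3 vertices, giving width 2; this decomposition certifies tw(G) ≤ 2. Since 3–4–2–0–3 is a cycle in G, G is not acyclic. Forests are exactly the graphs of treewidth ≤ 1, so tw(G) ≥ 2. The upper and lower bounds meet at 2, so that is the treewidth.

Treewidth 2.
Bags: B1 = {0, 3, 4}  B2 = {0, 2, 4}  B3 = {0, 1, 4}
Tree: B1–B2, B2–B3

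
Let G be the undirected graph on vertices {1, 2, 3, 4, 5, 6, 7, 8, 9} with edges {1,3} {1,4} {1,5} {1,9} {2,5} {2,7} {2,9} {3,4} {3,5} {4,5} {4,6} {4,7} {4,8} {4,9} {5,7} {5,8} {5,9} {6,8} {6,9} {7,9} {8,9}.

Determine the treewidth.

A width-3 tree decomposition is:
Bags: B1 = {1, 4, 5, 9}  B2 = {4, 5, 8, 9}  B3 = {4, 5, 7, 9}  B4 = {4, 6, 8, 9}  B5 = {2, 5, 7, 9}  B6 = {1, 3, 4, 5}
Tree: B1–B2, B1–B3, B2–B4, B3–B5, B1–B6
Each bag holds 4 vertices, so the decomposition has width 3, which upper-bounds the treewidth. Conversely, {2, 5, 7, 9} is a clique of size 4, and the vertices of any clique must share a bag in every tree decomposition; so some bag has ≥ 4 vertices and tw(G) ≥ 3. Hence tw(G) = 3 exactly.

3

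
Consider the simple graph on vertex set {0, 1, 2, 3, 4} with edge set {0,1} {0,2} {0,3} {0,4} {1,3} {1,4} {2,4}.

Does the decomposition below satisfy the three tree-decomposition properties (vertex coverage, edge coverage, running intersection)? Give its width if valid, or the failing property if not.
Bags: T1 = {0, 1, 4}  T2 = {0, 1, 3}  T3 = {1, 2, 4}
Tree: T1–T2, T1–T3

No — edge (0,2) lies in no bag.

A tree decomposition must satisfy three properties: every vertex lies in some bag; for every edge, both endpoints lie together in some bag; and for every vertex, the bags containing it form a connected subtree. Here edge (0,2) lies in no bag, so the decomposition is invalid.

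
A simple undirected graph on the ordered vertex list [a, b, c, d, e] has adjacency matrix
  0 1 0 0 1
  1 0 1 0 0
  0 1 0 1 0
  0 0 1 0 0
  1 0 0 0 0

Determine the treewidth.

1

A width-1 tree decomposition is:
Bags: B1 = {c, d}  B2 = {b, c}  B3 = {a, b}  B4 = {a, e}
Tree: B1–B2, B2–B3, B3–B4
Every bag has size at most 2, so the width is 2 − 1 = 1 and tw(G) ≤ 1. G has an edge, so its treewidth is at least 1. Hence tw(G) = 1 exactly.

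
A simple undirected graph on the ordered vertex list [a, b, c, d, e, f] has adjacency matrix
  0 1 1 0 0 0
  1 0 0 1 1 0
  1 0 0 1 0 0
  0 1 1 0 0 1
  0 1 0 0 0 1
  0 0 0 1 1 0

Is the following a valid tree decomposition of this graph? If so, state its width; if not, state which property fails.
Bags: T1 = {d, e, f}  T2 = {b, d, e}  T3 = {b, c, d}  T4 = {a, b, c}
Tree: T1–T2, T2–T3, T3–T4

Vertex coverage: the bags together contain {a, b, c, d, e, f}, the full vertex set. Edge coverage: each edge of G has both endpoints in at least one bag. Running intersection: for every vertex, the bags containing it form a connected subtree. All three properties hold, so this is a valid tree decomposition of width max|bag| − 1 = 2, and hence tw(G) ≤ 2.

Yes; width 2.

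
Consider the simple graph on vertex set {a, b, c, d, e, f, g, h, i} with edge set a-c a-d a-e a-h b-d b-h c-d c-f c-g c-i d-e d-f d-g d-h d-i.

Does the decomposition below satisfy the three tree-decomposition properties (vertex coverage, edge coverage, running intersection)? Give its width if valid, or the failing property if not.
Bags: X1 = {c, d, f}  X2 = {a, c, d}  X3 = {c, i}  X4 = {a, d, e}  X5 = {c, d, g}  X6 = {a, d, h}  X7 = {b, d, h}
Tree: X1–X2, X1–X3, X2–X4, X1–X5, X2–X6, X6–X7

A tree decomposition must satisfy three properties: every vertex lies in some bag; for every edge, both endpoints lie together in some bag; and for every vertex, the bags containing it form a connected subtree. Here edge (d,i) lies in no bag, so the decomposition is invalid.

No — edge (d,i) lies in no bag.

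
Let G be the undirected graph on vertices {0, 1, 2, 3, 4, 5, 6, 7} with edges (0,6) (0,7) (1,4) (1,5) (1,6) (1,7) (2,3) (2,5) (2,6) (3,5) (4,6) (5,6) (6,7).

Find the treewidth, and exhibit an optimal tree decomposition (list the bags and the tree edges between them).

The largest bag has 3 vertices, giving width 2; this decomposition certifies tw(G) ≤ 2. For the lower bound, the 3 vertices {2, 3, 5} are pairwise adjacent, and any tree decomposition puts a clique entirely inside one bag — forcing width ≥ 2. Therefore the treewidth is 2.

Treewidth 2.
One such decomposition:
Bags: B1 = {2, 5, 6}  B2 = {2, 3, 5}  B3 = {1, 5, 6}  B4 = {1, 6, 7}  B5 = {1, 4, 6}  B6 = {0, 6, 7}
Tree: B1–B2, B1–B3, B3–B4, B3–B5, B4–B6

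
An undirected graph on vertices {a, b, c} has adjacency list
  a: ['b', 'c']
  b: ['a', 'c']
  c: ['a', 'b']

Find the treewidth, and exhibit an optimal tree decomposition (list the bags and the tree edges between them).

Treewidth 2.
Bags: B1 = {a, b, c}
Tree: (single bag)

A single bag containing all 3 vertices is trivially a valid decomposition of width 2. Conversely, {a, b, c} is a clique of size 3, and the vertices of any clique must share a bag in every tree decomposition; so some bag has ≥ 3 vertices and tw(G) ≥ 2. Therefore the treewidth is 2.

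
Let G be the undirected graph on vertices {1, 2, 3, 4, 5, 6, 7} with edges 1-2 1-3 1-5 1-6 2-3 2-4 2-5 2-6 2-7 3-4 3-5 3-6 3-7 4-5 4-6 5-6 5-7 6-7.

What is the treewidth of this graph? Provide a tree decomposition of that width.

Each bag holds 5 vertices, so the decomposition has width 4, which upper-bounds the treewidth. For the lower bound, the 5 vertices {1, 2, 3, 5, 6} are pairwise adjacent, and any tree decomposition puts a clique entirely inside one bag — forcing width ≥ 4. The upper and lower bounds meet at 4, so that is the treewidth.

Treewidth 4.
One such decomposition:
Bags: B1 = {1, 2, 3, 5, 6}  B2 = {2, 3, 5, 6, 7}  B3 = {2, 3, 4, 5, 6}
Tree: B1–B2, B1–B3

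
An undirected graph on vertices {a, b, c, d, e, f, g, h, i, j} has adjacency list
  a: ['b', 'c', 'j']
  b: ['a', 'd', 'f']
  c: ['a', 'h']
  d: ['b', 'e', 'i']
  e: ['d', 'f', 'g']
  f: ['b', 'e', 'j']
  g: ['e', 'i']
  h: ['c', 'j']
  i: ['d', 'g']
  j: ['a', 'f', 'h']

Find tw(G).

2

A width-2 tree decomposition is:
Bags: B1 = {c, h, j}  B2 = {a, c, j}  B3 = {a, f, j}  B4 = {a, b, f}  B5 = {b, e, f}  B6 = {b, d, e}  B7 = {d, e, g}  B8 = {d, g, i}
Tree: B1–B2, B2–B3, B3–B4, B4–B5, B5–B6, B6–B7, B7–B8
The largest bag has 3 vertices, giving width 2; this decomposition certifies tw(G) ≤ 2. Since h–c–a–j–h is a cycle in G, G is not acyclic. Forests are exactly the graphs of treewidth ≤ 1, so tw(G) ≥ 2. Hence tw(G) = 2 exactly.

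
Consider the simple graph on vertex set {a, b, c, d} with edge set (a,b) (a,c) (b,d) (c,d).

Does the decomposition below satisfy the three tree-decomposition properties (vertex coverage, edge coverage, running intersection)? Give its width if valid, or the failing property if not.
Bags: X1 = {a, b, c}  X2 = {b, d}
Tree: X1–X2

No — edge (c,d) lies in no bag.

A tree decomposition must satisfy three properties: every vertex lies in some bag; for every edge, both endpoints lie together in some bag; and for every vertex, the bags containing it form a connected subtree. Here edge (c,d) lies in no bag, so the decomposition is invalid.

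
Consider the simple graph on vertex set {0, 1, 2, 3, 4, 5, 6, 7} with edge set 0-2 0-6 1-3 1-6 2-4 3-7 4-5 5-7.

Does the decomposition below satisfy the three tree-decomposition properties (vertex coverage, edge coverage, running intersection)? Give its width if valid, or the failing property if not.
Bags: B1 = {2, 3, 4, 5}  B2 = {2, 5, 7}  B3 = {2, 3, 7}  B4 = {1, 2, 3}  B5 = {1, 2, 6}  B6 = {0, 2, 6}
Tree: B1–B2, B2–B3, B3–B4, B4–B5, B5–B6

A tree decomposition must satisfy three properties: every vertex lies in some bag; for every edge, both endpoints lie together in some bag; and for every vertex, the bags containing it form a connected subtree. Here bags containing vertex 3 are not connected in the tree, so the decomposition is invalid.

No — bags containing vertex 3 are not connected in the tree.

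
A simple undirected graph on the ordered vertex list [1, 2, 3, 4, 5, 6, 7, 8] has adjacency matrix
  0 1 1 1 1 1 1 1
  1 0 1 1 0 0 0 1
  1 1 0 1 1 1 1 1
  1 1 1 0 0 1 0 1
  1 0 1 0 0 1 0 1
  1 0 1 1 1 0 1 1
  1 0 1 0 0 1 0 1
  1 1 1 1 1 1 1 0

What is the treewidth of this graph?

4

A width-4 tree decomposition is:
Bags: B1 = {1, 3, 4, 6, 8}  B2 = {1, 3, 5, 6, 8}  B3 = {1, 3, 6, 7, 8}  B4 = {1, 2, 3, 4, 8}
Tree: B1–B2, B1–B3, B1–B4
Each bag holds 5 vertices, so the decomposition has width 4, which upper-bounds the treewidth. Conversely, {1, 2, 3, 4, 8} is a clique of size 5, and the vertices of any clique must share a bag in every tree decomposition; so some bag has ≥ 5 vertices and tw(G) ≥ 4. Therefore the treewidth is 4.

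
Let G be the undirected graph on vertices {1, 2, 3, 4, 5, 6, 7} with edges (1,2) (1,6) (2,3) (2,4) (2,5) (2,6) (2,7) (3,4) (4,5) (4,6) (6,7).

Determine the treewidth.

A width-2 tree decomposition is:
Bags: B1 = {1, 2, 6}  B2 = {2, 4, 6}  B3 = {2, 6, 7}  B4 = {2, 4, 5}  B5 = {2, 3, 4}
Tree: B1–B2, B2–B3, B2–B4, B2–B5
The largest bag has 3 vertices, giving width 2; this decomposition certifies tw(G) ≤ 2. On the other hand G contains the 3-clique {1, 2, 6}. A clique must lie in a single bag of any decomposition, so no decomposition can have width below 2. Therefore the treewidth is 2.

2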